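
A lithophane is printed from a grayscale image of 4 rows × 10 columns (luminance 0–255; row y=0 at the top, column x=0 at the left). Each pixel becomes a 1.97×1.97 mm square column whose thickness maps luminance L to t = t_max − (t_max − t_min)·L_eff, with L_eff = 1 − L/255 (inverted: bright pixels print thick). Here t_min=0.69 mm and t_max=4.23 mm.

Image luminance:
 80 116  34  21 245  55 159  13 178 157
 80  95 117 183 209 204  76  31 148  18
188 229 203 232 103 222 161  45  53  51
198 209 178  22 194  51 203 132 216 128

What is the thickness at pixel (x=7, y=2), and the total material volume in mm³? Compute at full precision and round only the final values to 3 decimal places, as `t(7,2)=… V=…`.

t(7,2)=1.315 V=389.262

span = t_max - t_min = 4.23 - 0.69 = 3.540
L(7,2) = 45, L_eff = 1 - 45/255 = 0.823529 (inverted)
t(7,2) = 4.23 - 3.540·0.823529 = 1.315
Σt over all 4·10 pixels = 426283/4250 ≈ 100.3018824
V = pitch²·Σt = 1.97²·426283/4250 = 389.262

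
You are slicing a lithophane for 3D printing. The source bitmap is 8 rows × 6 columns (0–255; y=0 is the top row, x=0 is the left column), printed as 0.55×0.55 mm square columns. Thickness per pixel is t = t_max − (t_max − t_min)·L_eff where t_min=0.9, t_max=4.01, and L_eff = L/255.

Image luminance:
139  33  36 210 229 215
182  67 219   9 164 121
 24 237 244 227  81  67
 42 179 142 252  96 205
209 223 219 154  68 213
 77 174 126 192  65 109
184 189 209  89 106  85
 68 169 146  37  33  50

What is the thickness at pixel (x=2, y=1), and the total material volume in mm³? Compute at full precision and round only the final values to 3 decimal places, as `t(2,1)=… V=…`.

t(2,1)=1.339 V=33.824

span = t_max - t_min = 4.01 - 0.9 = 3.110
L(2,1) = 219, L_eff = 219/255 = 0.858824
t(2,1) = 4.01 - 3.110·0.858824 = 1.339
Σt over all 8·6 pixels = 1425643/12750 ≈ 111.8151373
V = pitch²·Σt = 0.55²·1425643/12750 = 33.824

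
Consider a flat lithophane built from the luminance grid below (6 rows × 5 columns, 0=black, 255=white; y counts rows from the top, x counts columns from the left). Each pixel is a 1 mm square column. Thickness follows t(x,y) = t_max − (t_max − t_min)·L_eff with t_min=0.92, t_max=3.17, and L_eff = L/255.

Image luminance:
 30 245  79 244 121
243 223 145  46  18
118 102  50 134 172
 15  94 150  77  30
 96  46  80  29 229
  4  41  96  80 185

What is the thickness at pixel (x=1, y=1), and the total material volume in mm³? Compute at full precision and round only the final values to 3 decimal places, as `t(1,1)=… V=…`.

span = t_max - t_min = 3.17 - 0.92 = 2.250
L(1,1) = 223, L_eff = 223/255 = 0.874510
t(1,1) = 3.17 - 2.250·0.874510 = 1.202
Σt over all 6·5 pixels = 5667/85 ≈ 66.6705882
V = pitch²·Σt = 1²·5667/85 = 66.671

t(1,1)=1.202 V=66.671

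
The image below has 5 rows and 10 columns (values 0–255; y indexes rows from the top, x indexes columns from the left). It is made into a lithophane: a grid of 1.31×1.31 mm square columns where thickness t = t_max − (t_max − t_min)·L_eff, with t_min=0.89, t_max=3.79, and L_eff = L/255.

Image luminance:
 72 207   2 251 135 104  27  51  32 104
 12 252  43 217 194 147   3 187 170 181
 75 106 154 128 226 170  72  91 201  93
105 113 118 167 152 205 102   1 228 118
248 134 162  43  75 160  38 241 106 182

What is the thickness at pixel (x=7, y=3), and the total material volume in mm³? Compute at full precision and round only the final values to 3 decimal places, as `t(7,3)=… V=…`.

t(7,3)=3.779 V=200.198

span = t_max - t_min = 3.79 - 0.89 = 2.900
L(7,3) = 1, L_eff = 1/255 = 0.003922
t(7,3) = 3.79 - 2.900·0.003922 = 3.779
Σt over all 5·10 pixels = 9916/85 ≈ 116.6588235
V = pitch²·Σt = 1.31²·9916/85 = 200.198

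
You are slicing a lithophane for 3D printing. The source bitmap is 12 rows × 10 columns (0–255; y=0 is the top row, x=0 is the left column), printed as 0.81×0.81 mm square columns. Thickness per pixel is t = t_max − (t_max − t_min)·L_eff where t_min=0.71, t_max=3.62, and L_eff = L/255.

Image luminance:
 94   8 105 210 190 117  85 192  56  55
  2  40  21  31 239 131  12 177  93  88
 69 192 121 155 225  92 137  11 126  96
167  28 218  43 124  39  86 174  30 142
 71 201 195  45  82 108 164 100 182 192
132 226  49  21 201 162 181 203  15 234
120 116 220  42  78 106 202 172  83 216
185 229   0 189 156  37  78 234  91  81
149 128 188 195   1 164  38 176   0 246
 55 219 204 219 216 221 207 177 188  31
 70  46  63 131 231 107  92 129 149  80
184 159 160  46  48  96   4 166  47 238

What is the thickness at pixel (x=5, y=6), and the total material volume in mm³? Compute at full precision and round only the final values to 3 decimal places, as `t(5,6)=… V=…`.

span = t_max - t_min = 3.62 - 0.71 = 2.910
L(5,6) = 106, L_eff = 106/255 = 0.415686
t(5,6) = 3.62 - 2.910·0.415686 = 2.410
Σt over all 12·10 pixels = 562066/2125 ≈ 264.5016471
V = pitch²·Σt = 0.81²·562066/2125 = 173.540

t(5,6)=2.410 V=173.540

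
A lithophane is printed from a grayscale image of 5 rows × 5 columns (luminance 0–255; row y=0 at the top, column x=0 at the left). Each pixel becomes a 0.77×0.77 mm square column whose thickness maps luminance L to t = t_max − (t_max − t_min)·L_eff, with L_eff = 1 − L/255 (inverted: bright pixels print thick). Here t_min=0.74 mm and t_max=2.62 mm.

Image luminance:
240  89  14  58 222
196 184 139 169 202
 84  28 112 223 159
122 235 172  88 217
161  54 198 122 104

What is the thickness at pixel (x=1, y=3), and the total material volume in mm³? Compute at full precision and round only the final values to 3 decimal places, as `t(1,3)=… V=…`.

span = t_max - t_min = 2.62 - 0.74 = 1.880
L(1,3) = 235, L_eff = 1 - 235/255 = 0.078431 (inverted)
t(1,3) = 2.62 - 1.880·0.078431 = 2.473
Σt over all 5·5 pixels = 573523/12750 ≈ 44.9821961
V = pitch²·Σt = 0.77²·573523/12750 = 26.670

t(1,3)=2.473 V=26.670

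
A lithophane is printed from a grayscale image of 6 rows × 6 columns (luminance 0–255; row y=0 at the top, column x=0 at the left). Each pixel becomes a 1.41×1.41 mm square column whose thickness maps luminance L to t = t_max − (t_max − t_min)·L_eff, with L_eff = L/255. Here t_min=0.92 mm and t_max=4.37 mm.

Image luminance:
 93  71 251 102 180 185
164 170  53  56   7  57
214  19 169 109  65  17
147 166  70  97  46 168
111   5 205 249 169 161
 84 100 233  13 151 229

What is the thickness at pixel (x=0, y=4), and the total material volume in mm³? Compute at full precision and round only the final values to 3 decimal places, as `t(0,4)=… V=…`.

span = t_max - t_min = 4.37 - 0.92 = 3.450
L(0,4) = 111, L_eff = 111/255 = 0.435294
t(0,4) = 4.37 - 3.450·0.435294 = 2.868
Σt over all 6·6 pixels = 97.98
V = pitch²·Σt = 1.41²·97.98 = 194.794

t(0,4)=2.868 V=194.794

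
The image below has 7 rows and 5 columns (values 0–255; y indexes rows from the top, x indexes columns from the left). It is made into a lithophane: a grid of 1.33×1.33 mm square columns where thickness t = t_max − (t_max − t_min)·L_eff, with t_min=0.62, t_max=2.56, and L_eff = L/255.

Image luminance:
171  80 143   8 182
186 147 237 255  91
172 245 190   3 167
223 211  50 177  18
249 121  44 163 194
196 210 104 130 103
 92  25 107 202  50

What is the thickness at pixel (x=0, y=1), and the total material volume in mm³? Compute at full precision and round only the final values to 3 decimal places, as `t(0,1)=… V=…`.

t(0,1)=1.145 V=91.933

span = t_max - t_min = 2.56 - 0.62 = 1.940
L(0,1) = 186, L_eff = 186/255 = 0.729412
t(0,1) = 2.56 - 1.940·0.729412 = 1.145
Σt over all 7·5 pixels = 331319/6375 ≈ 51.9716078
V = pitch²·Σt = 1.33²·331319/6375 = 91.933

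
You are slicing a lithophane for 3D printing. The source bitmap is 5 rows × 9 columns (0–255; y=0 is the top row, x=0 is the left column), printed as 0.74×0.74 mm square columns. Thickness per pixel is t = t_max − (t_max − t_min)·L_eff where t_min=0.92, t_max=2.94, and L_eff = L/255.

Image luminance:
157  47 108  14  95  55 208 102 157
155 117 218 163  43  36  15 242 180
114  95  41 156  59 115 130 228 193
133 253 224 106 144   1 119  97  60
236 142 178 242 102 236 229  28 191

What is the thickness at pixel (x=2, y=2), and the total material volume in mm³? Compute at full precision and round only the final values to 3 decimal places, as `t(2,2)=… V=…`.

span = t_max - t_min = 2.94 - 0.92 = 2.020
L(2,2) = 41, L_eff = 41/255 = 0.160784
t(2,2) = 2.94 - 2.020·0.160784 = 2.615
Σt over all 5·9 pixels = 361487/4250 ≈ 85.0557647
V = pitch²·Σt = 0.74²·361487/4250 = 46.577

t(2,2)=2.615 V=46.577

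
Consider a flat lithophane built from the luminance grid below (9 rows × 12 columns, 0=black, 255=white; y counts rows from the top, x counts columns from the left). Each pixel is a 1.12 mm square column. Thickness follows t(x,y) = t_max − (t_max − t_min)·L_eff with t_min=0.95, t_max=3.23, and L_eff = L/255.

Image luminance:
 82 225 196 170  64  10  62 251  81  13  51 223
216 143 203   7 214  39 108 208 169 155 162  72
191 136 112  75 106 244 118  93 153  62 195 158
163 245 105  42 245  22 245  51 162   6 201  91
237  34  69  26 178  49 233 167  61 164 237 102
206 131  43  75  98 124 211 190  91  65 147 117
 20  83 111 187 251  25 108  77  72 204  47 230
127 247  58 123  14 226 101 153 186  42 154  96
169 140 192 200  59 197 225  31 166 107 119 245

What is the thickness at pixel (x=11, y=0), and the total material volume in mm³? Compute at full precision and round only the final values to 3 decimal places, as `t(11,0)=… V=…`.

t(11,0)=1.236 V=278.410

span = t_max - t_min = 3.23 - 0.95 = 2.280
L(11,0) = 223, L_eff = 223/255 = 0.874510
t(11,0) = 3.23 - 2.280·0.874510 = 1.236
Σt over all 9·12 pixels = 471637/2125 ≈ 221.9468235
V = pitch²·Σt = 1.12²·471637/2125 = 278.410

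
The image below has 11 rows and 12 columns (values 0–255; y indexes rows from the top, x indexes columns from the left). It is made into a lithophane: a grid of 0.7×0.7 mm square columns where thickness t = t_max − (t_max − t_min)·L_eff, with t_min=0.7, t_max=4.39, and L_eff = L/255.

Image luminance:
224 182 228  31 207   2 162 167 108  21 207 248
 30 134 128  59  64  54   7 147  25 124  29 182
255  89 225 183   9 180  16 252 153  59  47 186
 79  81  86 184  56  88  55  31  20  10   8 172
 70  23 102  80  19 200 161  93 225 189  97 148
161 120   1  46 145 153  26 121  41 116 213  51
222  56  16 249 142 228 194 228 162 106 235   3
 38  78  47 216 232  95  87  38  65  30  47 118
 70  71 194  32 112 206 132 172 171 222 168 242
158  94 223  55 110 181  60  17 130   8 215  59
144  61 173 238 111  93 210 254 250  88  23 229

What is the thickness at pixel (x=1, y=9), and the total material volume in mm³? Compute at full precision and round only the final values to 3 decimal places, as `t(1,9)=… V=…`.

span = t_max - t_min = 4.39 - 0.7 = 3.690
L(1,9) = 94, L_eff = 94/255 = 0.368627
t(1,9) = 4.39 - 3.690·0.368627 = 3.030
Σt over all 11·12 pixels = 2981811/8500 ≈ 350.8012941
V = pitch²·Σt = 0.7²·2981811/8500 = 171.893

t(1,9)=3.030 V=171.893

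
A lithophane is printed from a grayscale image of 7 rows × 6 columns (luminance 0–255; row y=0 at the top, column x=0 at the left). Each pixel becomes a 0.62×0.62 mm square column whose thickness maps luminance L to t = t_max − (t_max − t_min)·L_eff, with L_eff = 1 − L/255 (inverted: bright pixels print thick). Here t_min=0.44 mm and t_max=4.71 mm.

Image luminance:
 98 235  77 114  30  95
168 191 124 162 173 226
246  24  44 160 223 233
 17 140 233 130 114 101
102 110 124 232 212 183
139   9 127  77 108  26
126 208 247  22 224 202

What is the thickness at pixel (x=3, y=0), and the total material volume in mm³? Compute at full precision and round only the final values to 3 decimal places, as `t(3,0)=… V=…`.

span = t_max - t_min = 4.71 - 0.44 = 4.270
L(3,0) = 114, L_eff = 1 - 114/255 = 0.552941 (inverted)
t(3,0) = 4.71 - 4.270·0.552941 = 2.349
Σt over all 7·6 pixels = 740803/6375 ≈ 116.2043922
V = pitch²·Σt = 0.62²·740803/6375 = 44.669

t(3,0)=2.349 V=44.669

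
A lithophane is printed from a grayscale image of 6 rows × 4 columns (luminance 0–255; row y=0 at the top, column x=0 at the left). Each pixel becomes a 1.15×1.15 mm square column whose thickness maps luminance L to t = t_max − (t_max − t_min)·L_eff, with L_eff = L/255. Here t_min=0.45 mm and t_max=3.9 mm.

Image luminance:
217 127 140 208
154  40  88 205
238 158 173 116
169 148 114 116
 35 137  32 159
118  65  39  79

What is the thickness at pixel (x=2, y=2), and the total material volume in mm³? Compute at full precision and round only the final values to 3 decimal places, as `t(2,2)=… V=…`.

t(2,2)=1.559 V=68.766

span = t_max - t_min = 3.9 - 0.45 = 3.450
L(2,2) = 173, L_eff = 173/255 = 0.678431
t(2,2) = 3.9 - 3.450·0.678431 = 1.559
Σt over all 6·4 pixels = 17679/340 ≈ 51.9970588
V = pitch²·Σt = 1.15²·17679/340 = 68.766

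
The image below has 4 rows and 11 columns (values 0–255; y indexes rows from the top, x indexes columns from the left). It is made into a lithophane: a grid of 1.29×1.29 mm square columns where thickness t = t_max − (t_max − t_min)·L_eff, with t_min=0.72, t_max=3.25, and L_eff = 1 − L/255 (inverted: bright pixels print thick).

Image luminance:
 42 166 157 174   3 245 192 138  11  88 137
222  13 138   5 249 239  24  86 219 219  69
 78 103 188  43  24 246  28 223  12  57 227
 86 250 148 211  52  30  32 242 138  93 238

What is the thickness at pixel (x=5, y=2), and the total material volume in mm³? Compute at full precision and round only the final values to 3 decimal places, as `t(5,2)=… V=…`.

span = t_max - t_min = 3.25 - 0.72 = 2.530
L(5,2) = 246, L_eff = 1 - 246/255 = 0.035294 (inverted)
t(5,2) = 3.25 - 2.530·0.035294 = 3.161
Σt over all 4·11 pixels = 444169/5100 ≈ 87.0919608
V = pitch²·Σt = 1.29²·444169/5100 = 144.930

t(5,2)=3.161 V=144.930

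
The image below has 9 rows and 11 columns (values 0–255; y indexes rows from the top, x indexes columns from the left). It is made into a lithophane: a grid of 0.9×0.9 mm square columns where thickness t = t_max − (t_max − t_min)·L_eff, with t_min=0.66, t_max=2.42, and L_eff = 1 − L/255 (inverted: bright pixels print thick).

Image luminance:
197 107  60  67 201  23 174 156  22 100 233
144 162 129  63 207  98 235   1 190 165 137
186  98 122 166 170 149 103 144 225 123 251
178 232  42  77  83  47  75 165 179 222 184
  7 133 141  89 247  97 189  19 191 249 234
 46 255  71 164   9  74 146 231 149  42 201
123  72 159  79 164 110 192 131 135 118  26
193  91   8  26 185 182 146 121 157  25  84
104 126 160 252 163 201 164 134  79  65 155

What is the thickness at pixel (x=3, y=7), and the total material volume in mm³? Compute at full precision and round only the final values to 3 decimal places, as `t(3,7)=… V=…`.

t(3,7)=0.839 V=126.755

span = t_max - t_min = 2.42 - 0.66 = 1.760
L(3,7) = 26, L_eff = 1 - 26/255 = 0.898039 (inverted)
t(3,7) = 2.42 - 1.760·0.898039 = 0.839
Σt over all 9·11 pixels = 665071/4250 ≈ 156.4872941
V = pitch²·Σt = 0.9²·665071/4250 = 126.755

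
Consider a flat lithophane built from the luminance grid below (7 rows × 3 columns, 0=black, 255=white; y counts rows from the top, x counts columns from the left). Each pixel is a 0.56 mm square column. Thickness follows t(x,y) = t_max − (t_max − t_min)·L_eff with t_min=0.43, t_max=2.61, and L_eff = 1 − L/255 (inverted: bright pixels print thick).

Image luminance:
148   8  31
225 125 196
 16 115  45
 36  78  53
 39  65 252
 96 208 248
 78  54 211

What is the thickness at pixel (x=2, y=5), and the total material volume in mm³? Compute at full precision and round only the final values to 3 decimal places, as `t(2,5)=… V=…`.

t(2,5)=2.550 V=9.070

span = t_max - t_min = 2.61 - 0.43 = 2.180
L(2,5) = 248, L_eff = 1 - 248/255 = 0.027451 (inverted)
t(2,5) = 2.61 - 2.180·0.027451 = 2.550
Σt over all 7·3 pixels = 737551/25500 ≈ 28.9235686
V = pitch²·Σt = 0.56²·737551/25500 = 9.070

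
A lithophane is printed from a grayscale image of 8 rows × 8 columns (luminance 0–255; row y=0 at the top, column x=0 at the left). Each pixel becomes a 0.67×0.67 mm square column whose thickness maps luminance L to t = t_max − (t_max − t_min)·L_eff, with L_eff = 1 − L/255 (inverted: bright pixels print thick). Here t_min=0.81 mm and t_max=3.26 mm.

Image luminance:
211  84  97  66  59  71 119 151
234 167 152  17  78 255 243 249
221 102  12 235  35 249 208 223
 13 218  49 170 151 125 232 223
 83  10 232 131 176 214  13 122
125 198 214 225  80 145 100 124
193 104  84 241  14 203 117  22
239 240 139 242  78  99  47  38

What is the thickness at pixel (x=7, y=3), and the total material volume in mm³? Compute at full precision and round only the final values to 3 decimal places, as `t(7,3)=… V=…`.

t(7,3)=2.953 V=62.135

span = t_max - t_min = 3.26 - 0.81 = 2.450
L(7,3) = 223, L_eff = 1 - 223/255 = 0.125490 (inverted)
t(7,3) = 3.26 - 2.450·0.125490 = 2.953
Σt over all 8·8 pixels = 705923/5100 ≈ 138.4162745
V = pitch²·Σt = 0.67²·705923/5100 = 62.135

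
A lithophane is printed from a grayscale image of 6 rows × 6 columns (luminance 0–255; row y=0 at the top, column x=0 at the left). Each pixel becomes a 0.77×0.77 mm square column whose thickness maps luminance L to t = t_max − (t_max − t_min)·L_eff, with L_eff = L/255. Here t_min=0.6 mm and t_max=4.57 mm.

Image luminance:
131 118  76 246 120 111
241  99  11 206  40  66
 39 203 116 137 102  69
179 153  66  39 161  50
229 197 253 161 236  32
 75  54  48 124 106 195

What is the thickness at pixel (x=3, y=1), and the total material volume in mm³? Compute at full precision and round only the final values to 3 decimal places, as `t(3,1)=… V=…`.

t(3,1)=1.363 V=56.108

span = t_max - t_min = 4.57 - 0.6 = 3.970
L(3,1) = 206, L_eff = 206/255 = 0.807843
t(3,1) = 4.57 - 3.970·0.807843 = 1.363
Σt over all 6·6 pixels = 2413127/25500 ≈ 94.6324314
V = pitch²·Σt = 0.77²·2413127/25500 = 56.108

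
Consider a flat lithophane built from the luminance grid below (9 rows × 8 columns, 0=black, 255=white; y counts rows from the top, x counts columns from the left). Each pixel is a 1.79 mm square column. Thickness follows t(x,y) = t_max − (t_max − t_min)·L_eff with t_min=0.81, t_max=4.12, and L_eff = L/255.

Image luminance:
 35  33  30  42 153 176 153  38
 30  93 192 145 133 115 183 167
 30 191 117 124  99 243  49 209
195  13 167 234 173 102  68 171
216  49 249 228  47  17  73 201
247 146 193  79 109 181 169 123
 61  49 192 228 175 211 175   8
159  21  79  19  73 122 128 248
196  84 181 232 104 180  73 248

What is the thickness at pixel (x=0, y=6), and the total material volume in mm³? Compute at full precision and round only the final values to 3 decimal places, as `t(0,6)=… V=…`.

t(0,6)=3.328 V=556.353

span = t_max - t_min = 4.12 - 0.81 = 3.310
L(0,6) = 61, L_eff = 61/255 = 0.239216
t(0,6) = 4.12 - 3.310·0.239216 = 3.328
Σt over all 9·8 pixels = 1106941/6375 ≈ 173.6378039
V = pitch²·Σt = 1.79²·1106941/6375 = 556.353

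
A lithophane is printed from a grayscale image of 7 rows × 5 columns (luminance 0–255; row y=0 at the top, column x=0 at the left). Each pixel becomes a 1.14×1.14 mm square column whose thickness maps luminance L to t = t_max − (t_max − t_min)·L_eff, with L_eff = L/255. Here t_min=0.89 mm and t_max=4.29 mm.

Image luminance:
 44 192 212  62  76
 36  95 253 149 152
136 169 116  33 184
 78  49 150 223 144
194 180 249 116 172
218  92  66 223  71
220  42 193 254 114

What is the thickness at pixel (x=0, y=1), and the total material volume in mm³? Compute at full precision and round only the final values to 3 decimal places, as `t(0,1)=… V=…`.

t(0,1)=3.810 V=109.240

span = t_max - t_min = 4.29 - 0.89 = 3.400
L(0,1) = 36, L_eff = 36/255 = 0.141176
t(0,1) = 4.29 - 3.400·0.141176 = 3.810
Σt over all 7·5 pixels = 25217/300 ≈ 84.0566667
V = pitch²·Σt = 1.14²·25217/300 = 109.240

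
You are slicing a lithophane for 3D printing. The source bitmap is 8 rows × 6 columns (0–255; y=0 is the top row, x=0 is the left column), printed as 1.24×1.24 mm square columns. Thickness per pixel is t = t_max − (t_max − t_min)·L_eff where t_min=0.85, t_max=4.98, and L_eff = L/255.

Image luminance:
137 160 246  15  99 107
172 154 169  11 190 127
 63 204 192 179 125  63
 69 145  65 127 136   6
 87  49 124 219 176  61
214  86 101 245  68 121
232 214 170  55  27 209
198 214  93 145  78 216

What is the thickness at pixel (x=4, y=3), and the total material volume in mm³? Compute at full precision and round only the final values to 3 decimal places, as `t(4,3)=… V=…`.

span = t_max - t_min = 4.98 - 0.85 = 4.130
L(4,3) = 136, L_eff = 136/255 = 0.533333
t(4,3) = 4.98 - 4.130·0.533333 = 2.777
Σt over all 8·6 pixels = 1155867/8500 ≈ 135.9843529
V = pitch²·Σt = 1.24²·1155867/8500 = 209.090

t(4,3)=2.777 V=209.090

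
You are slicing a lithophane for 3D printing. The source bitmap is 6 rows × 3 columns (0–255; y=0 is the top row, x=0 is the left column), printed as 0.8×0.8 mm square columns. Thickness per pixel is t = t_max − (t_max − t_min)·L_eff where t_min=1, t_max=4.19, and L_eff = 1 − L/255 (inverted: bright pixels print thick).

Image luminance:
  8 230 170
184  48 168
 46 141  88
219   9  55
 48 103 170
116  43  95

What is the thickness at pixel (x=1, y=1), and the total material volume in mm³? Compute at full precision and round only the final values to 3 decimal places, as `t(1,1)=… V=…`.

t(1,1)=1.600 V=27.060

span = t_max - t_min = 4.19 - 1 = 3.190
L(1,1) = 48, L_eff = 1 - 48/255 = 0.811765 (inverted)
t(1,1) = 4.19 - 3.190·0.811765 = 1.600
Σt over all 6·3 pixels = 359393/8500 ≈ 42.2815294
V = pitch²·Σt = 0.8²·359393/8500 = 27.060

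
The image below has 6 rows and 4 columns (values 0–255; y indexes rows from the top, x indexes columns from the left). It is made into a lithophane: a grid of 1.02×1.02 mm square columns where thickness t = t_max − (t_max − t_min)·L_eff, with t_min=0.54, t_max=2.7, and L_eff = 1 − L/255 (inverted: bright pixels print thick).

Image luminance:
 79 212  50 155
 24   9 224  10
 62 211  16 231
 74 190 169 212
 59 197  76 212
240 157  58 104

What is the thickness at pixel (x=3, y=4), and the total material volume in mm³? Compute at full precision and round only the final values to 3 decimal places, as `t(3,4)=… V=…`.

t(3,4)=2.336 V=40.195

span = t_max - t_min = 2.7 - 0.54 = 2.160
L(3,4) = 212, L_eff = 1 - 212/255 = 0.168627 (inverted)
t(3,4) = 2.7 - 2.160·0.168627 = 2.336
Σt over all 6·4 pixels = 82098/2125 ≈ 38.6343529
V = pitch²·Σt = 1.02²·82098/2125 = 40.195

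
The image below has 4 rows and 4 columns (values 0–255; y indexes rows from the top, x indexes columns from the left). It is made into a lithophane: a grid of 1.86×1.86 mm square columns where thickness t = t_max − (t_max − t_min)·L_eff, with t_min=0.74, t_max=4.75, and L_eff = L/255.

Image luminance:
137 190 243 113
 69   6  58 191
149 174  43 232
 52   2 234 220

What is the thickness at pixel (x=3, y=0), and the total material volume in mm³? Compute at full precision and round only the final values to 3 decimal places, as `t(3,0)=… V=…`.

t(3,0)=2.973 V=147.974

span = t_max - t_min = 4.75 - 0.74 = 4.010
L(3,0) = 113, L_eff = 113/255 = 0.443137
t(3,0) = 4.75 - 4.010·0.443137 = 2.973
Σt over all 4·4 pixels = 1090687/25500 ≈ 42.7720392
V = pitch²·Σt = 1.86²·1090687/25500 = 147.974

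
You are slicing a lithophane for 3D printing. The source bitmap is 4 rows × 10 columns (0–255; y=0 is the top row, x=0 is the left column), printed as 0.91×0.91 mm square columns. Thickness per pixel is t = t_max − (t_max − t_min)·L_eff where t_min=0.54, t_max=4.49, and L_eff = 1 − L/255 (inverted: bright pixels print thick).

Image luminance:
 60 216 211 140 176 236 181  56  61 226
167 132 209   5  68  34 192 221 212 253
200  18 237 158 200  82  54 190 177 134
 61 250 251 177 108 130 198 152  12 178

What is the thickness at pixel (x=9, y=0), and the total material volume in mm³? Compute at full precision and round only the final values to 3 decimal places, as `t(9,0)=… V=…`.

span = t_max - t_min = 4.49 - 0.54 = 3.950
L(9,0) = 226, L_eff = 1 - 226/255 = 0.113725 (inverted)
t(9,0) = 4.49 - 3.950·0.113725 = 4.041
Σt over all 4·10 pixels = 585977/5100 ≈ 114.8974510
V = pitch²·Σt = 0.91²·585977/5100 = 95.147

t(9,0)=4.041 V=95.147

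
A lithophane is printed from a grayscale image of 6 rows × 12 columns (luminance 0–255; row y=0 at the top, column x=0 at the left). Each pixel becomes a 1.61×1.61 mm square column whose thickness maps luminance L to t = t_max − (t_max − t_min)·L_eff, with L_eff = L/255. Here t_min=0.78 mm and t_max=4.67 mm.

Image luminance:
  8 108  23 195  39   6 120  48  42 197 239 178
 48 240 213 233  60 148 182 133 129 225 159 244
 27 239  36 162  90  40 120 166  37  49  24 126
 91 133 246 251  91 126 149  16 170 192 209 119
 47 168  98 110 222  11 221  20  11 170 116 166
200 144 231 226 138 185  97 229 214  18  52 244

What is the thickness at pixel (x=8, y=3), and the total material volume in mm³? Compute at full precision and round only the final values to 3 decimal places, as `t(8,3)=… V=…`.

t(8,3)=2.077 V=497.340

span = t_max - t_min = 4.67 - 0.78 = 3.890
L(8,3) = 170, L_eff = 170/255 = 0.666667
t(8,3) = 4.67 - 3.890·0.666667 = 2.077
Σt over all 6·12 pixels = 1223156/6375 ≈ 191.8676078
V = pitch²·Σt = 1.61²·1223156/6375 = 497.340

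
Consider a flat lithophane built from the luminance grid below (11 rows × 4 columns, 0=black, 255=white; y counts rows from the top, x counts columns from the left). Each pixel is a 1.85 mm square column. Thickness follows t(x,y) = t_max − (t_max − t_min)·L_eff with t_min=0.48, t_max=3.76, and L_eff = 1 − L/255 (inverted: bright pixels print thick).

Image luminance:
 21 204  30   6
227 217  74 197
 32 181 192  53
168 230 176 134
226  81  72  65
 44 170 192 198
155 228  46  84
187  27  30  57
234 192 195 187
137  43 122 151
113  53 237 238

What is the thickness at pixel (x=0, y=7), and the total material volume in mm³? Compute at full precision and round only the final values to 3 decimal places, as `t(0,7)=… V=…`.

t(0,7)=2.885 V=332.282

span = t_max - t_min = 3.76 - 0.48 = 3.280
L(0,7) = 187, L_eff = 1 - 187/255 = 0.266667 (inverted)
t(0,7) = 3.76 - 3.280·0.266667 = 2.885
Σt over all 11·4 pixels = 618932/6375 ≈ 97.0873725
V = pitch²·Σt = 1.85²·618932/6375 = 332.282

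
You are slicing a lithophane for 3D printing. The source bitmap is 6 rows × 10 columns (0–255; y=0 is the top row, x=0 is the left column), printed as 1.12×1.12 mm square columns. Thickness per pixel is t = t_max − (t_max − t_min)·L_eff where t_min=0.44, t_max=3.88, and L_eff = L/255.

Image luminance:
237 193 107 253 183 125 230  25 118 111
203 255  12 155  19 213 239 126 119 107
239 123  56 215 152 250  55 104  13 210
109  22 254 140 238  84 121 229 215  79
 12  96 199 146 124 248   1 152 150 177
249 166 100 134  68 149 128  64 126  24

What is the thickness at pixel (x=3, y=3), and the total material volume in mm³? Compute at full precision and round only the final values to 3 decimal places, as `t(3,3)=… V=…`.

span = t_max - t_min = 3.88 - 0.44 = 3.440
L(3,3) = 140, L_eff = 140/255 = 0.549020
t(3,3) = 3.88 - 3.440·0.549020 = 1.991
Σt over all 6·10 pixels = 252438/2125 ≈ 118.7943529
V = pitch²·Σt = 1.12²·252438/2125 = 149.016

t(3,3)=1.991 V=149.016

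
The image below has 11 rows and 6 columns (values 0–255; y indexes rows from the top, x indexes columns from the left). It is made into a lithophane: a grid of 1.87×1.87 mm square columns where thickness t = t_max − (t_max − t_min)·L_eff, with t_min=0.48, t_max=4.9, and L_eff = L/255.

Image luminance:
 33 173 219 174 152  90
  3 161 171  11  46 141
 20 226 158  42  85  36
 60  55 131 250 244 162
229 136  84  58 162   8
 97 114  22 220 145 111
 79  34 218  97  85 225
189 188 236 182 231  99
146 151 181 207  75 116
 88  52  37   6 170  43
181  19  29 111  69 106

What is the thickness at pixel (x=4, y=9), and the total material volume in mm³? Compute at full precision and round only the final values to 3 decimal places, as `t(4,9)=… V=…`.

t(4,9)=1.953 V=653.328

span = t_max - t_min = 4.9 - 0.48 = 4.420
L(4,9) = 170, L_eff = 170/255 = 0.666667
t(4,9) = 4.9 - 4.420·0.666667 = 1.953
Σt over all 11·6 pixels = 140123/750 ≈ 186.8306667
V = pitch²·Σt = 1.87²·140123/750 = 653.328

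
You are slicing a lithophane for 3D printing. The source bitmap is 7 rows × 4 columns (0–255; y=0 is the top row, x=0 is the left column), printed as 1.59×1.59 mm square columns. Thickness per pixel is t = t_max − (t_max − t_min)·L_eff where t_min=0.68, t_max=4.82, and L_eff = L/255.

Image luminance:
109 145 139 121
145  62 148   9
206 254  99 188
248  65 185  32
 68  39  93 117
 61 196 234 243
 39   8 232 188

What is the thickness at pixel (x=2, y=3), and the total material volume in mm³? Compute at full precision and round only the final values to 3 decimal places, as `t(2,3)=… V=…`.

t(2,3)=1.816 V=190.436

span = t_max - t_min = 4.82 - 0.68 = 4.140
L(2,3) = 185, L_eff = 185/255 = 0.725490
t(2,3) = 4.82 - 4.140·0.725490 = 1.816
Σt over all 7·4 pixels = 320143/4250 ≈ 75.3277647
V = pitch²·Σt = 1.59²·320143/4250 = 190.436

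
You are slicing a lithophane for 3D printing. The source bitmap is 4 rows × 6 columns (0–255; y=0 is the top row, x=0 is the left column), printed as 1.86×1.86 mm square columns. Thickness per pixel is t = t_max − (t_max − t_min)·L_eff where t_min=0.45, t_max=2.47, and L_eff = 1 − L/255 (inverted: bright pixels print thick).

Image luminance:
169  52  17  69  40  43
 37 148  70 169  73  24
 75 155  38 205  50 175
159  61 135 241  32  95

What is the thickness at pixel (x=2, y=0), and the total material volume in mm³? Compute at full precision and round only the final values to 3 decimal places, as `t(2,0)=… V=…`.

span = t_max - t_min = 2.47 - 0.45 = 2.020
L(2,0) = 17, L_eff = 1 - 17/255 = 0.933333 (inverted)
t(2,0) = 2.47 - 2.020·0.933333 = 0.585
Σt over all 4·6 pixels = 186616/6375 ≈ 29.2730980
V = pitch²·Σt = 1.86²·186616/6375 = 101.273

t(2,0)=0.585 V=101.273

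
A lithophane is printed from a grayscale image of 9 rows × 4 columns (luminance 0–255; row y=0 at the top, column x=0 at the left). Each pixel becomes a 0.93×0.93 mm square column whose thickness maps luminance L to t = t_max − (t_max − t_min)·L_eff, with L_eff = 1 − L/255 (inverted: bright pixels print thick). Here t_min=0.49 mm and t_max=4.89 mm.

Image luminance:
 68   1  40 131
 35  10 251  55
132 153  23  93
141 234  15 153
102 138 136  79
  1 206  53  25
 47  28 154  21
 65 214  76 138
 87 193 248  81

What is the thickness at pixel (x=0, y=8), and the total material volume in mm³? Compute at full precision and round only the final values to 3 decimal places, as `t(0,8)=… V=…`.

span = t_max - t_min = 4.89 - 0.49 = 4.400
L(0,8) = 87, L_eff = 1 - 87/255 = 0.658824 (inverted)
t(0,8) = 4.89 - 4.400·0.658824 = 1.991
Σt over all 9·4 pixels = 6819/85 ≈ 80.2235294
V = pitch²·Σt = 0.93²·6819/85 = 69.385

t(0,8)=1.991 V=69.385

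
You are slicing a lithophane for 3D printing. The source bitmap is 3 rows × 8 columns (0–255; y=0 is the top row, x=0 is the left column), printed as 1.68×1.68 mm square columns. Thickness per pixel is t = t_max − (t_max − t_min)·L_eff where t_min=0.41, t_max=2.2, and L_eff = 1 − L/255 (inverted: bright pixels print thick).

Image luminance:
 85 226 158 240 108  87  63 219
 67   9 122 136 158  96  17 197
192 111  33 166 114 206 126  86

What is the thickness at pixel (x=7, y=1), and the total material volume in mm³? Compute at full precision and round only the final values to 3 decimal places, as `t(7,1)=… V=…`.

span = t_max - t_min = 2.2 - 0.41 = 1.790
L(7,1) = 197, L_eff = 1 - 197/255 = 0.227451 (inverted)
t(7,1) = 2.2 - 1.790·0.227451 = 1.793
Σt over all 3·8 pixels = 395929/12750 ≈ 31.0532549
V = pitch²·Σt = 1.68²·395929/12750 = 87.645

t(7,1)=1.793 V=87.645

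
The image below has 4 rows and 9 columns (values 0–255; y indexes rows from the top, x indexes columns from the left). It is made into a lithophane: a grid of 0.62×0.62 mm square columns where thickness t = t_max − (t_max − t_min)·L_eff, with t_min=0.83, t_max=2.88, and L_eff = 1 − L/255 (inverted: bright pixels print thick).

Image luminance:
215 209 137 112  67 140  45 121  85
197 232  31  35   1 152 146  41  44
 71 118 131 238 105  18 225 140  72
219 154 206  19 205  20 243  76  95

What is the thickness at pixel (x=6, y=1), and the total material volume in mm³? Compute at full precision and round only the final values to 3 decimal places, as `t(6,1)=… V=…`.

span = t_max - t_min = 2.88 - 0.83 = 2.050
L(6,1) = 146, L_eff = 1 - 146/255 = 0.427451 (inverted)
t(6,1) = 2.88 - 2.050·0.427451 = 2.004
Σt over all 4·9 pixels = 110451/1700 ≈ 64.9711765
V = pitch²·Σt = 0.62²·110451/1700 = 24.975

t(6,1)=2.004 V=24.975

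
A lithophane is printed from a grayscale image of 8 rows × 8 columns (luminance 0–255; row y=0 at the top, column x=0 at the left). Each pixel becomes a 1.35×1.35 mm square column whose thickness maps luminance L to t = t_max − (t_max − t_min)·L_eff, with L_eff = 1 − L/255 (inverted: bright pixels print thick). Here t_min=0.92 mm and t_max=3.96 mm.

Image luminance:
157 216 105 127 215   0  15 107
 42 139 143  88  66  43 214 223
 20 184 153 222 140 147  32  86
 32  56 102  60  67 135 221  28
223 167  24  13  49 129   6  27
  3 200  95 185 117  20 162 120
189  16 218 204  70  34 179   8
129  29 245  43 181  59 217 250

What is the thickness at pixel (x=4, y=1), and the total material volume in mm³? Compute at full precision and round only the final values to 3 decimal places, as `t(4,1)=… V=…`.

span = t_max - t_min = 3.96 - 0.92 = 3.040
L(4,1) = 66, L_eff = 1 - 66/255 = 0.741176 (inverted)
t(4,1) = 3.96 - 3.040·0.741176 = 1.707
Σt over all 8·8 pixels = 922256/6375 ≈ 144.6676078
V = pitch²·Σt = 1.35²·922256/6375 = 263.657

t(4,1)=1.707 V=263.657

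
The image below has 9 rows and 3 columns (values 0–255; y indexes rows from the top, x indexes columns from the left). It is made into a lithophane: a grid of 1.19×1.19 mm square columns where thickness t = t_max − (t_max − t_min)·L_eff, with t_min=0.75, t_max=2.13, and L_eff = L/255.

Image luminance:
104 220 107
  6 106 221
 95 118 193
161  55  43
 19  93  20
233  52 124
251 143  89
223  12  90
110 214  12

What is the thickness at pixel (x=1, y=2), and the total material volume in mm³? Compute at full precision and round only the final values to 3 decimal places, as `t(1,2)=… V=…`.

t(1,2)=1.491 V=57.575

span = t_max - t_min = 2.13 - 0.75 = 1.380
L(1,2) = 118, L_eff = 118/255 = 0.462745
t(1,2) = 2.13 - 1.380·0.462745 = 1.491
Σt over all 9·3 pixels = 345591/8500 ≈ 40.6577647
V = pitch²·Σt = 1.19²·345591/8500 = 57.575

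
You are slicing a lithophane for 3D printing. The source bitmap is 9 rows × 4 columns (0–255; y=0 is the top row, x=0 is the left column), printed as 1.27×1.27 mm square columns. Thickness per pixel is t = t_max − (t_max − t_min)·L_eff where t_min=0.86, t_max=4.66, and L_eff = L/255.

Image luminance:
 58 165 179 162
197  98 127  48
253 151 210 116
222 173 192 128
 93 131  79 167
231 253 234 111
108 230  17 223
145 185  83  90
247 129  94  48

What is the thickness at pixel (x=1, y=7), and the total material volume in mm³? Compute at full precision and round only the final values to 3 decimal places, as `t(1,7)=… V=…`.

t(1,7)=1.903 V=141.342

span = t_max - t_min = 4.66 - 0.86 = 3.800
L(1,7) = 185, L_eff = 185/255 = 0.725490
t(1,7) = 4.66 - 3.800·0.725490 = 1.903
Σt over all 9·4 pixels = 111731/1275 ≈ 87.6321569
V = pitch²·Σt = 1.27²·111731/1275 = 141.342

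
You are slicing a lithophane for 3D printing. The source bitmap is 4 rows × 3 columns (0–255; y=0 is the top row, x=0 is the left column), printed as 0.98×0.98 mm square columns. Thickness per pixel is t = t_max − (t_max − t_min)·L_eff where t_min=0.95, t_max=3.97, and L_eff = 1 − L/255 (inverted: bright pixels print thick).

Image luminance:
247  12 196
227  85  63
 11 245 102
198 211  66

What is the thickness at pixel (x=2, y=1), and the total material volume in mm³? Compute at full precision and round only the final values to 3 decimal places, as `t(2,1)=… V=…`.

t(2,1)=1.696 V=29.864

span = t_max - t_min = 3.97 - 0.95 = 3.020
L(2,1) = 63, L_eff = 1 - 63/255 = 0.752941 (inverted)
t(2,1) = 3.97 - 3.020·0.752941 = 1.696
Σt over all 4·3 pixels = 396463/12750 ≈ 31.0951373
V = pitch²·Σt = 0.98²·396463/12750 = 29.864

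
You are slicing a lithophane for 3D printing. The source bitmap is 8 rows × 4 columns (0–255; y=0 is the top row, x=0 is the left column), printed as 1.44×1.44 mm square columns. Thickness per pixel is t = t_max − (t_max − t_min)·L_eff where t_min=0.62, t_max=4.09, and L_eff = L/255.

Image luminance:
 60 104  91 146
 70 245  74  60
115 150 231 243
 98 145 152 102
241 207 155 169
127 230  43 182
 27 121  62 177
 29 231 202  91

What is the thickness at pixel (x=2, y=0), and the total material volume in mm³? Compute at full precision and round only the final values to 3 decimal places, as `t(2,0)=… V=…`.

span = t_max - t_min = 4.09 - 0.62 = 3.470
L(2,0) = 91, L_eff = 91/255 = 0.356863
t(2,0) = 4.09 - 3.470·0.356863 = 2.852
Σt over all 8·4 pixels = 30293/425 ≈ 71.2776471
V = pitch²·Σt = 1.44²·30293/425 = 147.801

t(2,0)=2.852 V=147.801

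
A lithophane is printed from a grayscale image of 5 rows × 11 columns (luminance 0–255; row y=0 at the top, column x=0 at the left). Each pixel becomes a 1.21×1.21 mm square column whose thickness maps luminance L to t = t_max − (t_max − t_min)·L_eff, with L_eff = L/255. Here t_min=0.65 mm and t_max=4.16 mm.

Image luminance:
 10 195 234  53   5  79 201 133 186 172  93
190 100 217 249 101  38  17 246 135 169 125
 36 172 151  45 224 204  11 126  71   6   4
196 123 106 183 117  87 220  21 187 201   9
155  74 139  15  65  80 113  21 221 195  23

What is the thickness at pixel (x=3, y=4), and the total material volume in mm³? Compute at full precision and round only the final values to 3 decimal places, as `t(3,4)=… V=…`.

t(3,4)=3.954 V=203.005

span = t_max - t_min = 4.16 - 0.65 = 3.510
L(3,4) = 15, L_eff = 15/255 = 0.058824
t(3,4) = 4.16 - 3.510·0.058824 = 3.954
Σt over all 5·11 pixels = 1178567/8500 ≈ 138.6549412
V = pitch²·Σt = 1.21²·1178567/8500 = 203.005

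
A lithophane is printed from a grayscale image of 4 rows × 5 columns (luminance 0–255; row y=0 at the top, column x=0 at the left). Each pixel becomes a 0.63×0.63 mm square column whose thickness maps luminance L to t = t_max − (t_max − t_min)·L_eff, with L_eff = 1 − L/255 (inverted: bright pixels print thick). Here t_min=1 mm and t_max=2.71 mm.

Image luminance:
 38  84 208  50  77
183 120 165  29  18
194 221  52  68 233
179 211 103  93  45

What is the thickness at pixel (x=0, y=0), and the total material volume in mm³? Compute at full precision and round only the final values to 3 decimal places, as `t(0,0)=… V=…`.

span = t_max - t_min = 2.71 - 1 = 1.710
L(0,0) = 38, L_eff = 1 - 38/255 = 0.850980 (inverted)
t(0,0) = 2.71 - 1.710·0.850980 = 1.255
Σt over all 4·5 pixels = 305147/8500 ≈ 35.8996471
V = pitch²·Σt = 0.63²·305147/8500 = 14.249

t(0,0)=1.255 V=14.249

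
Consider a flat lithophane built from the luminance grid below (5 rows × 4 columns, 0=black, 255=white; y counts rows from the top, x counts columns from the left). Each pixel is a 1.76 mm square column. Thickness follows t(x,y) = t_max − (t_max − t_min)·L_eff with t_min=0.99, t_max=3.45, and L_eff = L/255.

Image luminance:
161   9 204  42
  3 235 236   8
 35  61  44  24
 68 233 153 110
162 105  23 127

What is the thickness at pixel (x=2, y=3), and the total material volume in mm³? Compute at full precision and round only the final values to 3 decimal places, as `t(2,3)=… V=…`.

t(2,3)=1.974 V=152.684

span = t_max - t_min = 3.45 - 0.99 = 2.460
L(2,3) = 153, L_eff = 153/255 = 0.600000
t(2,3) = 3.45 - 2.460·0.600000 = 1.974
Σt over all 5·4 pixels = 209487/4250 ≈ 49.2910588
V = pitch²·Σt = 1.76²·209487/4250 = 152.684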